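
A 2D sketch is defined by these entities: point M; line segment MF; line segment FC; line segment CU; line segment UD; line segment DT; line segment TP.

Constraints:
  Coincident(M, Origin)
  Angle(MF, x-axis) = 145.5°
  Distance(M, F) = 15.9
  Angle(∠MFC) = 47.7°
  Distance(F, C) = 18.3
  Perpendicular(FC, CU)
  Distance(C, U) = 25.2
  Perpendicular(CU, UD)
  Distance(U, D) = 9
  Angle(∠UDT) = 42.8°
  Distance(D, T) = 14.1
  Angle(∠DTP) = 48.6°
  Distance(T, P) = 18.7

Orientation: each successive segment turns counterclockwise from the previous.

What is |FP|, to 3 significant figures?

39.8

M is at the origin; MF runs at 145.5° with length 15.9, so F = (-13.1, 9.01). ∠MFC = 47.7° gives FC at -82.2° from the x-axis; with |FC| = 18.3, C = (-10.6, -9.12). FC ⟂ CU, so CU runs at 7.80°; with |CU| = 25.2, U = (14.3, -5.70). CU is perpendicular to UD, so UD runs at 97.8°; with |UD| = 9.0, D = (13.1, 3.21). ∠UDT = 42.8° gives DT at -125° from the x-axis; with |DT| = 14.1, T = (5.04, -8.34). ∠DTP = 48.6° gives TP at 6.40° from the x-axis; with |TP| = 18.7, P = (23.6, -6.25). Then |FP| = |P − F| = 39.8.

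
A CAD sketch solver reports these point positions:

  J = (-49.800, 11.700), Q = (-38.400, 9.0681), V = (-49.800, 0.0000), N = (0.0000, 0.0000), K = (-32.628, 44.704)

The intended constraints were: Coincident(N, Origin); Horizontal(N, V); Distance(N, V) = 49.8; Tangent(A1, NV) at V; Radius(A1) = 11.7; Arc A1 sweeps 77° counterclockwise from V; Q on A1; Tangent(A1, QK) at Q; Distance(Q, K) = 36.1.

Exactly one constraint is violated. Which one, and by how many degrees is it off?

Tangent(A1, QK) at Q — off by 3.80°.

N = (0.00, 0.00) ✓; N.y = 0.00, V.y = 0.00 ✓; |NV| = 49.80 ✓; ∠(JV, VN) = 90.00° ✓; |JV| = 11.70 ✓; bearing(J→Q) − bearing(J→V) = 77.00° ✓; |JQ| = 11.70 ✓; ∠(JQ, QK) = 86.20° ✗; |QK| = 36.10 ✓.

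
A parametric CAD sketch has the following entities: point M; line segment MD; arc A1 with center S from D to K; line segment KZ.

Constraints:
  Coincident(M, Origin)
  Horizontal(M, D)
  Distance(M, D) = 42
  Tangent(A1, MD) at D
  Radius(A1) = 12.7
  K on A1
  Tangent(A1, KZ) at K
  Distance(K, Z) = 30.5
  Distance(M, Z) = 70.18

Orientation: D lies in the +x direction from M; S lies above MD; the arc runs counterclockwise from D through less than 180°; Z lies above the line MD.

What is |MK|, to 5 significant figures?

56.064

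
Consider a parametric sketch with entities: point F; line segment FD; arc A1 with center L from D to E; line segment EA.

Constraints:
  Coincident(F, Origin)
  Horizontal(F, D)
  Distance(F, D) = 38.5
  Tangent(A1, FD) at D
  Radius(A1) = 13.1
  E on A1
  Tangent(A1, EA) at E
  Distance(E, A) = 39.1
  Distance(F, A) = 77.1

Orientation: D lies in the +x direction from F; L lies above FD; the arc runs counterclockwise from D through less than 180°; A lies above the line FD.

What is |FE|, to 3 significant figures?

52.2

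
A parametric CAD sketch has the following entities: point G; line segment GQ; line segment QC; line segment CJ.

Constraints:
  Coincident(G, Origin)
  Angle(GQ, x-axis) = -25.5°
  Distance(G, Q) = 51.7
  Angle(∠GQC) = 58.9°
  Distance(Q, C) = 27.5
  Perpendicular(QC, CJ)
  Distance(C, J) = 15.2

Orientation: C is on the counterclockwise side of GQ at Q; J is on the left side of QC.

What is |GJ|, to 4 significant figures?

29.08

G is at the origin; GQ runs at -25.5° with length 51.7, so Q = 51.7·(cos -25.5°, sin -25.5°) = (46.66, -22.26). ∠GQC = 58.9°, so QC runs at -25.5° + (180° − 58.9°) = 95.60° from the x-axis; with |QC| = 27.5, C = Q + 27.5·(cos 95.60°, sin 95.60°) = (43.98, 5.111). The perpendicularity gives CJ at right angles to QC; with |CJ| = 15.2 on the left of QC, J = C + 15.2·(-0.9952, -0.09758) = (28.85, 3.628). Then |GJ| = |J − G| = 29.08.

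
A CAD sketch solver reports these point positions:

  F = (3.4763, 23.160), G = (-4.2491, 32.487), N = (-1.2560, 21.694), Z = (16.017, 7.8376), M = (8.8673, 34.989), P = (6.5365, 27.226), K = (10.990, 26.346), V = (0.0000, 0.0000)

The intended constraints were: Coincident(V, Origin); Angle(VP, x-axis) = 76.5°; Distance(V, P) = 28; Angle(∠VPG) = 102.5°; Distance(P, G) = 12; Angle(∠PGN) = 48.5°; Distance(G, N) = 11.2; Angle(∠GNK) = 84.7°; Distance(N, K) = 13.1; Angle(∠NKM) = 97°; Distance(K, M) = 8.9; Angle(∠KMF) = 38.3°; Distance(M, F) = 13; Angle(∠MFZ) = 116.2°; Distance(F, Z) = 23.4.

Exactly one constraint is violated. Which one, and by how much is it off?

Distance(F, Z) = 23.4 — off by 3.60.

V = (0.00, 0.00) ✓; VP at 76.50° ✓; |VP| = 28.00 ✓; ∠VPG = 102.5° ✓; |PG| = 12.00 ✓; ∠PGN = 48.50° ✓; |GN| = 11.20 ✓; ∠GNK = 84.70° ✓; |NK| = 13.10 ✓; ∠NKM = 97.00° ✓; |KM| = 8.900 ✓; ∠KMF = 38.30° ✓; |MF| = 13.00 ✓; ∠MFZ = 116.2° ✓; |FZ| = 19.80 ✗.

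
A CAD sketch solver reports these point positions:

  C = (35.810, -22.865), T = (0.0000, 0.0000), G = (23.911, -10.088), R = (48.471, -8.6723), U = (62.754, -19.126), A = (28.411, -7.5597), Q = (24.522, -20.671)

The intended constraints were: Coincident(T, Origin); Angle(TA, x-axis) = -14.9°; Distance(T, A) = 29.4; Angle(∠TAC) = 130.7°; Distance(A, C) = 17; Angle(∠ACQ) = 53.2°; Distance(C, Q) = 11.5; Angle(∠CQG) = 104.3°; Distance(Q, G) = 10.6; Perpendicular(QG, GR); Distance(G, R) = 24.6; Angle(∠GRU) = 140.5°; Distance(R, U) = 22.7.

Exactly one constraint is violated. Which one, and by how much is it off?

Distance(R, U) = 22.7 — off by 5.00.

T = (0.00, 0.00) ✓; TA at -14.90° ✓; |TA| = 29.40 ✓; ∠TAC = 130.7° ✓; |AC| = 17.00 ✓; ∠ACQ = 53.20° ✓; |CQ| = 11.50 ✓; ∠CQG = 104.3° ✓; |QG| = 10.60 ✓; ∠(QG, GR) = 90.01° ✓; |GR| = 24.60 ✓; ∠GRU = 140.5° ✓; |RU| = 17.70 ✗.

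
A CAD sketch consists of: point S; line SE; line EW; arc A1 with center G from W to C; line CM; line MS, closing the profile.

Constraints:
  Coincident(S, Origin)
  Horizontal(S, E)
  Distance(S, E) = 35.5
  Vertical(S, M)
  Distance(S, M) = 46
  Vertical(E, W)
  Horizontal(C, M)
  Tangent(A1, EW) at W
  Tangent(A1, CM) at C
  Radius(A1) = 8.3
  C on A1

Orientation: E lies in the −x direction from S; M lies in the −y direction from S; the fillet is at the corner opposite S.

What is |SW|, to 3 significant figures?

51.8

The virtual corner opposite S is at (-35.5, -46.0). The tangent condition forces GW to be normal to EW and since A1 is tangent to CM there, GC ⟂ CM, with radius 8.3, so the center G sits 8.3 in from both sides at G = (-27.2, -37.7). That places the tangent points at W = (-35.5, -37.7) on EW and C = (-27.2, -46.0) on CM. Then |SW| = |W − S| = 51.8.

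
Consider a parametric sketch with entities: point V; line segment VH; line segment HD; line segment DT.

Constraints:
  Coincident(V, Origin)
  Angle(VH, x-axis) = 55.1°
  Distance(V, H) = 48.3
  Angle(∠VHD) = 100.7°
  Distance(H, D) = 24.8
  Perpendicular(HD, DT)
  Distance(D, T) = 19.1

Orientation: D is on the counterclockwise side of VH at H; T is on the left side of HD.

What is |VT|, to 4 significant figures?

44.10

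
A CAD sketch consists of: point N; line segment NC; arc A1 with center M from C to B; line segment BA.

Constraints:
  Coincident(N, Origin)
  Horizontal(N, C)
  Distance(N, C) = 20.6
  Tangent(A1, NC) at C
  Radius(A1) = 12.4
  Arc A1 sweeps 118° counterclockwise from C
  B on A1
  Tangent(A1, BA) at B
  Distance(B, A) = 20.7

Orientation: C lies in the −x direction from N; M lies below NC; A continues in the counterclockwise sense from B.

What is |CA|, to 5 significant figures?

36.519

N is at the origin; NC is horizontal with |NC| = 20.6 and C on the −x side, so C = (-20.600, 0.0000). Tangency of A1 to NC means the radius MC is perpendicular to NC, so M = C + (0, -12.4) = (-20.600, -12.400). On A1, C sits at bearing 90° from M; a 118° counterclockwise sweep puts B at bearing 208°, so B = M + 12.4·(cos 208°, sin 208°) = (-31.549, -18.221). Since A1 is tangent to BA there, MB ⟂ BA, so BA runs along (−sin 208°, cos 208°); with |BA| = 20.7, A = (-21.830, -36.498). Then |CA| = |A − C| = 36.519.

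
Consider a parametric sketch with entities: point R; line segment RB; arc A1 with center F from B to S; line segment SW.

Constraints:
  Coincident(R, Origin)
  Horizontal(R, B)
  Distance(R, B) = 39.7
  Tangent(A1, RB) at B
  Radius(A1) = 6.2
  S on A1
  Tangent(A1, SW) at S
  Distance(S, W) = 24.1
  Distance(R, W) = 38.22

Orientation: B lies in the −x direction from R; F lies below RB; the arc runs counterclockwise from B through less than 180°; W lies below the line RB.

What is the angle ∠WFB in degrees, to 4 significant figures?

148.4°

R is at the origin; RB is horizontal with |RB| = 39.7 and B on the −x side, so B = (-39.70, 0.000). Since A1 is tangent to RB there, FB ⟂ RB, so F = B + (0, -6.2) = (-39.70, -6.200). Since FS ⟂ SW (tangency), |FW| = √(6.2² + 24.1²) = 24.88 regardless of where S sits on A1. So W lies on both circle(R, 38.22) and circle(F, 24.88); the below-RB intersection is W = (-26.65, -27.39). S is the foot of the tangent from W: S = (-44.00, -10.66).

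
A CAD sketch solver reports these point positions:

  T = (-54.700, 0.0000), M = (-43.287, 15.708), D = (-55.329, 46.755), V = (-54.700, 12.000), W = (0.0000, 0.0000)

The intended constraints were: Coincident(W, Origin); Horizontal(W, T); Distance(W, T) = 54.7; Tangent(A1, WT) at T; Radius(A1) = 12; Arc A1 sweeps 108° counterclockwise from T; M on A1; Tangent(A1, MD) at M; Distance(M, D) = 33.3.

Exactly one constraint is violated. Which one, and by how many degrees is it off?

Tangent(A1, MD) at M — off by 3.20°.

W = (0.00, 0.00) ✓; W.y = 0.00, T.y = 0.00 ✓; |WT| = 54.70 ✓; ∠(VT, TW) = 90.00° ✓; |VT| = 12.00 ✓; bearing(V→M) − bearing(V→T) = 108.0° ✓; |VM| = 12.00 ✓; ∠(VM, MD) = 86.80° ✗; |MD| = 33.30 ✓.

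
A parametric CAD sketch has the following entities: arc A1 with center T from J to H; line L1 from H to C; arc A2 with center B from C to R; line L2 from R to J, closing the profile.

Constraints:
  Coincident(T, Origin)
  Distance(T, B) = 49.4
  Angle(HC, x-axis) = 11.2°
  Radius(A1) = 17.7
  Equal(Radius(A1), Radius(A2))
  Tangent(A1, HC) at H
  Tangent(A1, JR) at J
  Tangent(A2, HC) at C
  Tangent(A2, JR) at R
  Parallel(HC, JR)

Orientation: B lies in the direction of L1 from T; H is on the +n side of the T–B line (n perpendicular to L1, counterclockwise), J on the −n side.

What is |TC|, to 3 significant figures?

52.5

The slot axis is L1's direction at 11.2°, so u = (cos 11.2°, sin 11.2°) = (0.981, 0.194) and n = (−sin 11.2°, cos 11.2°) = (-0.194, 0.981). T is at the origin and B lies 49.4 along u from T, so B = 49.4·u = (48.5, 9.60). Tangency of A1 to both parallel lines with radius 17.7 puts H and J at T ± 17.7·n: H = (-3.44, 17.4), J = (3.44, -17.4). Equal radii place C and R the same way about B: C = B + 17.7·n = (45.0, 27.0), R = B − 17.7·n = (51.9, -7.77). Then |TC| = |C − T| = 52.5.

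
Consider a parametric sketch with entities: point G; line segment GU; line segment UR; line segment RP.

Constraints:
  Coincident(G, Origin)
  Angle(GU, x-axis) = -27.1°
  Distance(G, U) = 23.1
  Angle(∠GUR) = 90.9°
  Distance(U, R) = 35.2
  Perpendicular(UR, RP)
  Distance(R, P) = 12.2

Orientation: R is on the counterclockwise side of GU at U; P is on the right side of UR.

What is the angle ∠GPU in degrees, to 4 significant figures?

25.67°

G is at the origin; GU runs at -27.1° with length 23.1, so U = 23.1·(cos -27.1°, sin -27.1°) = (20.56, -10.52). ∠GUR = 90.9°, so UR runs at -27.1° + (180° − 90.9°) = 62.00° from the x-axis; with |UR| = 35.2, R = U + 35.2·(cos 62.00°, sin 62.00°) = (37.09, 20.56). UR ⟂ RP; with |RP| = 12.2 on the right of UR, P = R + 12.2·(0.8829, -0.4695) = (47.86, 14.83). Then cos ∠GPU = PG·PU / (|PG||PU|), giving 25.67°.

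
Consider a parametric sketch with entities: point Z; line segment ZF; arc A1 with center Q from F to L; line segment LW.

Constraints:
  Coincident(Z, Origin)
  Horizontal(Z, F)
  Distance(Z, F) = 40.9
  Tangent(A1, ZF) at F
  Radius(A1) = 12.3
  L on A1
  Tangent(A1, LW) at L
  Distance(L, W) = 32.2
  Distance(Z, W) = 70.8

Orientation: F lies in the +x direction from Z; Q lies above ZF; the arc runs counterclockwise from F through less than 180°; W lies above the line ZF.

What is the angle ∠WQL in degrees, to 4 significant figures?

69.09°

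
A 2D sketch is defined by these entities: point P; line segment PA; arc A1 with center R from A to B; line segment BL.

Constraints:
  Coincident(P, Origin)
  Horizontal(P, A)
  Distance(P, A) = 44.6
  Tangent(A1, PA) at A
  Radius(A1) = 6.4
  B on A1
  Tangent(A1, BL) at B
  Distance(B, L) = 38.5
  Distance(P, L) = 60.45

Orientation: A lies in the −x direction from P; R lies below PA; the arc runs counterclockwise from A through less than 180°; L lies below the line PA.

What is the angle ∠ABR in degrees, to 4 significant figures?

37.02°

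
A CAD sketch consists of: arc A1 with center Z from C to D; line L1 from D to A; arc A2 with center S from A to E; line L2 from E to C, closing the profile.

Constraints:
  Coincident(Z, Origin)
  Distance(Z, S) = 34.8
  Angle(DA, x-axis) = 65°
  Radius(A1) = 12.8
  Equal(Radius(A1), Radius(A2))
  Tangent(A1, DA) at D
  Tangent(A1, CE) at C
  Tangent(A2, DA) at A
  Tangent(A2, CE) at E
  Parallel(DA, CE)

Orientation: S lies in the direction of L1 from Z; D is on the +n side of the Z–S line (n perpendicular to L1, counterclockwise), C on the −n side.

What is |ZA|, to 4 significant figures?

37.08

Tangency of A1 to both parallel lines with radius 12.8 puts D and C at Z ± 12.8·n: D = (-11.60, 5.410), C = (11.60, -5.410). Equal radii place A and E the same way about S: A = S + 12.8·n = (3.106, 36.95), E = S − 12.8·n = (26.31, 26.13). Then |ZA| = |A − Z| = 37.08.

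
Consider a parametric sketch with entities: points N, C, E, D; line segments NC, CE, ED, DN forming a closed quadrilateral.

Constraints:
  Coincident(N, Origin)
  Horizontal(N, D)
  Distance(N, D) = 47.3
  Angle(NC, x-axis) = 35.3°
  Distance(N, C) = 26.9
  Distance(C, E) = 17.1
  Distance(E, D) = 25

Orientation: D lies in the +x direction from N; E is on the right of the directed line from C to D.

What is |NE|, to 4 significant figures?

22.40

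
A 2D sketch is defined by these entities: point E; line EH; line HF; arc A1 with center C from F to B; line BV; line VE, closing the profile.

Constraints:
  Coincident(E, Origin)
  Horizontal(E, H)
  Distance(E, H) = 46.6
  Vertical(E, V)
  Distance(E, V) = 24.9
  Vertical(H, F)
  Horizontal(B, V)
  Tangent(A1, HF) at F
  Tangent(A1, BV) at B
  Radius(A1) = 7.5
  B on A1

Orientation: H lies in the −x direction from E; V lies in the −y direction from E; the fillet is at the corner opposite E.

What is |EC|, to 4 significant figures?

42.80

E is at the origin; EH is horizontal with |EH| = 46.6 and H on the −x side, so H = (-46.60, 0.000). EV is vertical with |EV| = 24.9 and V on the −y side, so V = (0.000, -24.90). The virtual corner opposite E is at (-46.60, -24.90). Since A1 is tangent to HF there, CF ⟂ HF and tangency of A1 to BV means the radius CB is perpendicular to BV, with radius 7.5, so the center C sits 7.5 in from both sides at C = (-39.10, -17.40). Then |EC| = |C − E| = 42.80.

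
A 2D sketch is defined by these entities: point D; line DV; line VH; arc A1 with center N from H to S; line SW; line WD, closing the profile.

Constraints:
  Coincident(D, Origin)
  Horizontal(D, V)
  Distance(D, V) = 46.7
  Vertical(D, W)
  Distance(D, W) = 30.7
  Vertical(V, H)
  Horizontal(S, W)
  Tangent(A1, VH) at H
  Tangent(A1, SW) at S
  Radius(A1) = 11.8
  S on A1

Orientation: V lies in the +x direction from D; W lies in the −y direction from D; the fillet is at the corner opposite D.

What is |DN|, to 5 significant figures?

39.689

DW is vertical with |DW| = 30.7 and W on the −y side, so W = (0.0000, -30.700). The virtual corner opposite D is at (46.700, -30.700). Since A1 is tangent to VH there, NH ⟂ VH and since A1 is tangent to SW there, NS ⟂ SW, with radius 11.8, so the center N sits 11.8 in from both sides at N = (34.900, -18.900). Then |DN| = |N − D| = 39.689.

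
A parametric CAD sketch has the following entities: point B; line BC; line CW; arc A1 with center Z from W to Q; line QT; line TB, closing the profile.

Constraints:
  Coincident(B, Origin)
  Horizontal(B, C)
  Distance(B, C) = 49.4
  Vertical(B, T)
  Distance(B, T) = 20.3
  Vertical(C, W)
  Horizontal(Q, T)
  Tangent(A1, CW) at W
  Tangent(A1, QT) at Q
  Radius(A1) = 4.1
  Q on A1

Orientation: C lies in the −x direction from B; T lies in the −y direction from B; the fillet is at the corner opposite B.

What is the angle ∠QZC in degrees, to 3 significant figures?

166°

B is at the origin; B and C share the same y with |BC| = 49.4 and C on the −x side, so C = (-49.4, 0.00). BT is vertical with |BT| = 20.3 and T on the −y side, so T = (0.00, -20.3). The virtual corner opposite B is at (-49.4, -20.3). Since A1 is tangent to CW there, ZW ⟂ CW and since A1 is tangent to QT there, ZQ ⟂ QT, with radius 4.1, so the center Z sits 4.1 in from both sides at Z = (-45.3, -16.2). That places the tangent points at W = (-49.4, -16.2) on CW and Q = (-45.3, -20.3) on QT. Then cos ∠QZC = ZQ·ZC / (|ZQ||ZC|), giving 166°.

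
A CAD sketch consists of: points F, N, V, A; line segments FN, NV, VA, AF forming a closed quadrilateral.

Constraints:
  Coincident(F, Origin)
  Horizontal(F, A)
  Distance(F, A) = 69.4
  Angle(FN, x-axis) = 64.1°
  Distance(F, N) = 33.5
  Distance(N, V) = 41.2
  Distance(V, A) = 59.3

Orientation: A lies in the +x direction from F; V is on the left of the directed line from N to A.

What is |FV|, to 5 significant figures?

72.682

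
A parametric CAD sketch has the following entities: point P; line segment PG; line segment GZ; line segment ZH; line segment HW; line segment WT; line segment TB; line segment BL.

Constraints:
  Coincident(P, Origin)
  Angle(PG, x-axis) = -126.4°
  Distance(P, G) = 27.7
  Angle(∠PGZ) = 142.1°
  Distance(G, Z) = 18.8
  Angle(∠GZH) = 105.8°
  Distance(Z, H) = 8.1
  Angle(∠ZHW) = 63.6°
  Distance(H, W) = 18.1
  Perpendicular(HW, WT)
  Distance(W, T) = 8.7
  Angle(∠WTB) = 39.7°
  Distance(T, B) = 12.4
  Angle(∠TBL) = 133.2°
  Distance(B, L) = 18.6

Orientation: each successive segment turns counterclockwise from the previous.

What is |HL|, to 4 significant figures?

22.98

P is at the origin; PG runs at -126.4° with length 27.7, so G = (-16.44, -22.30). ∠PGZ = 142.1° gives GZ at -88.50° from the x-axis; with |GZ| = 18.8, Z = (-15.95, -41.09). ∠GZH = 105.8° gives ZH at -14.30° from the x-axis; with |ZH| = 8.1, H = (-8.097, -43.09). ∠ZHW = 63.6° gives HW at 102.1° from the x-axis; with |HW| = 18.1, W = (-11.89, -25.39). HW is perpendicular to WT, so WT runs at -167.9°; with |WT| = 8.7, T = (-20.40, -27.22). ∠WTB = 39.7° gives TB at -27.60° from the x-axis; with |TB| = 12.4, B = (-9.408, -32.96). ∠TBL = 133.2° gives BL at 19.20° from the x-axis; with |BL| = 18.6, L = (8.157, -26.84). Then |HL| = |L − H| = 22.98.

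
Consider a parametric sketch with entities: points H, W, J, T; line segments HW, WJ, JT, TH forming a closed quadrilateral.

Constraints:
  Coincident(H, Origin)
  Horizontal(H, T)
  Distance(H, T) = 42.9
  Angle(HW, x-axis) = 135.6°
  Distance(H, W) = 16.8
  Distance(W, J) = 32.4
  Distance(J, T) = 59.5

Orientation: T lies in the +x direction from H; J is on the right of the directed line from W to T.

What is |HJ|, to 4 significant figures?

24.34

Checks: |WJ| = 32.40 ✓; |JT| = 59.50 ✓.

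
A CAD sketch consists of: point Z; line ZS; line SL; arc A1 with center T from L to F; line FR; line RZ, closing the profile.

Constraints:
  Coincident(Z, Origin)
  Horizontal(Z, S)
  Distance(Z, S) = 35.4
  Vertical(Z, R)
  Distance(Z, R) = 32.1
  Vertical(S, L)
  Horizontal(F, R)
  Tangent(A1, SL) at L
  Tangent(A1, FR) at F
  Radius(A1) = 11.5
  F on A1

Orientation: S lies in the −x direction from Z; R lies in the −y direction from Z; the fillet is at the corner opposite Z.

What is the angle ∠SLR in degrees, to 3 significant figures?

108°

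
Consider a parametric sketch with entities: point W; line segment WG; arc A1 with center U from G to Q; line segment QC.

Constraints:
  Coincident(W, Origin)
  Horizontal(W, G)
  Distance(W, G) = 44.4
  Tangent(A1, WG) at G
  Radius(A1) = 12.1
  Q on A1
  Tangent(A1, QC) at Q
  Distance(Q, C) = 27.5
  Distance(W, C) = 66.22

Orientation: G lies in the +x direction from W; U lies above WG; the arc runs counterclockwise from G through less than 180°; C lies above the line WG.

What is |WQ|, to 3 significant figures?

58.1

W is at the origin; WG is horizontal with |WG| = 44.4 and G on the +x side, so G = (44.4, 0.00). A1 meets WG tangentially, so UG is at right angles to WG, so U = G + (0, 12.1) = (44.4, 12.1). Since UQ ⟂ QC (tangency), |UC| = √(12.1² + 27.5²) = 30.0 regardless of where Q sits on A1. So C lies on both circle(W, 66.22) and circle(U, 30.0); the above-WG intersection is C = (51.8, 41.2). Q is the foot of the tangent from C: Q = (56.3, 14.1).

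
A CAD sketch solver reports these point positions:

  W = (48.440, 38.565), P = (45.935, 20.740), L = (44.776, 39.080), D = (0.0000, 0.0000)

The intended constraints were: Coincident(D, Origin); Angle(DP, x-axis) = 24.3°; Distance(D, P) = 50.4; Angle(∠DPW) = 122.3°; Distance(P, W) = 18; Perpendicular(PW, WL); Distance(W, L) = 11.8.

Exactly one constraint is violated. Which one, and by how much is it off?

Distance(W, L) = 11.8 — off by 8.10.

D = (0.00, 0.00) ✓; DP at 24.30° ✓; |DP| = 50.40 ✓; ∠DPW = 122.3° ✓; |PW| = 18.00 ✓; ∠(PW, WL) = 90.00° ✓; |WL| = 3.700 ✗.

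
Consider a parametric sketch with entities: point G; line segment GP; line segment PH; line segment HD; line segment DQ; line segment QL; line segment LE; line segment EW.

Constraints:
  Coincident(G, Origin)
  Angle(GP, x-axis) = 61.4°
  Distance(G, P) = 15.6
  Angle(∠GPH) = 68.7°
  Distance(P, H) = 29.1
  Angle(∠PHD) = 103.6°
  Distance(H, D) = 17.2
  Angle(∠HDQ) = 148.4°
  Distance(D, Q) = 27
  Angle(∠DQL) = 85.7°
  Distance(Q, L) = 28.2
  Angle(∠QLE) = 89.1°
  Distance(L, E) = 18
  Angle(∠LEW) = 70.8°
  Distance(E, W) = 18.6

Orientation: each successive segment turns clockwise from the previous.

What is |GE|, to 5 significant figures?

0.63123

G is at the origin; GP runs at 61.4° with length 15.6, so P = (7.4676, 13.697). ∠GPH = 68.7° gives PH at -49.900° from the x-axis; with |PH| = 29.1, H = (26.212, -8.5627). ∠PHD = 103.6° gives HD at -126.30° from the x-axis; with |HD| = 17.2, D = (16.029, -22.425). ∠HDQ = 148.4° gives DQ at -157.90° from the x-axis; with |DQ| = 27.0, Q = (-8.9873, -32.583). ∠DQL = 85.7° gives QL at 107.80° from the x-axis; with |QL| = 28.2, L = (-17.608, -5.7327). ∠QLE = 89.1° gives LE at 16.900° from the x-axis; with |LE| = 18.0, E = (-0.38527, -0.50001). Then |GE| = |E − G| = 0.63123.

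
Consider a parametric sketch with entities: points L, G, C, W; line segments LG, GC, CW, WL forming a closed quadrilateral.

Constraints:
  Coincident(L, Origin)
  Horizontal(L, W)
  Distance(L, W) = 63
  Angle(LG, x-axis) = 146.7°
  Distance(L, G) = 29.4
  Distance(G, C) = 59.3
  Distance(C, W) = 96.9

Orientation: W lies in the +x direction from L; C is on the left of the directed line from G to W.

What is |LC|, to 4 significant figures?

71.30

Checks: L = (0.00, 0.00) ✓; |GC| = 59.30 ✓; |CW| = 96.90 ✓.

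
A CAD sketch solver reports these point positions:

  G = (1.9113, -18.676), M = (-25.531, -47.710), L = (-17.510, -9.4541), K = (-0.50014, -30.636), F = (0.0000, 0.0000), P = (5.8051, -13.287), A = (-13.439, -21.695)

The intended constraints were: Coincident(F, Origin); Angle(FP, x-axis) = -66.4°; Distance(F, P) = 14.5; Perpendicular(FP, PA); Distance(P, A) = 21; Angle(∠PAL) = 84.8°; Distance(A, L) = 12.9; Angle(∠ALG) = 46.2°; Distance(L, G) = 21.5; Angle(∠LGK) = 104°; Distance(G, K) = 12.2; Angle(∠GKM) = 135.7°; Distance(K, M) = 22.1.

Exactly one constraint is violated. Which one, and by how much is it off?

Distance(K, M) = 22.1 — off by 8.20.

F = (0.00, 0.00) ✓; FP at -66.40° ✓; |FP| = 14.50 ✓; ∠(FP, PA) = 90.00° ✓; |PA| = 21.00 ✓; ∠PAL = 84.79° ✓; |AL| = 12.90 ✓; ∠ALG = 46.20° ✓; |LG| = 21.50 ✓; ∠LGK = 104.0° ✓; |GK| = 12.20 ✓; ∠GKM = 135.7° ✓; |KM| = 30.30 ✗.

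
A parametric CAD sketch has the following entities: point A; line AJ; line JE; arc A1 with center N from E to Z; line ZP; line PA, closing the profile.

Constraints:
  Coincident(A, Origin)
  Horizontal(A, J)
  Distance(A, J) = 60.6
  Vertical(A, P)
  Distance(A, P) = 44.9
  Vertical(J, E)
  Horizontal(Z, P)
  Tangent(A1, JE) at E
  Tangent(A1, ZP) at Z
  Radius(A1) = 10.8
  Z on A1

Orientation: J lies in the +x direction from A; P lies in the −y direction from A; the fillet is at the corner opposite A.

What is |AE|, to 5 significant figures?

69.535

A is at the origin; AJ is horizontal with |AJ| = 60.6 and J on the +x side, so J = (60.600, 0.0000). AP is vertical with |AP| = 44.9 and P on the −y side, so P = (0.0000, -44.900). The virtual corner opposite A is at (60.600, -44.900). The tangent condition forces NE to be normal to JE and since A1 is tangent to ZP there, NZ ⟂ ZP, with radius 10.8, so the center N sits 10.8 in from both sides at N = (49.800, -34.100). That places the tangent points at E = (60.600, -34.100) on JE and Z = (49.800, -44.900) on ZP. Then |AE| = |E − A| = 69.535.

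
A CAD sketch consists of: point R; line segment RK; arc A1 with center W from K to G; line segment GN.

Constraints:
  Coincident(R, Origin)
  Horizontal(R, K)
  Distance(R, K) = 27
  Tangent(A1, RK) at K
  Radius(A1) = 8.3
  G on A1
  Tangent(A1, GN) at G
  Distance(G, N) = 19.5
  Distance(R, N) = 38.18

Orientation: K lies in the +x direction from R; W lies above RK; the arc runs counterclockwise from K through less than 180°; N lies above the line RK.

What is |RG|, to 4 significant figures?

36.38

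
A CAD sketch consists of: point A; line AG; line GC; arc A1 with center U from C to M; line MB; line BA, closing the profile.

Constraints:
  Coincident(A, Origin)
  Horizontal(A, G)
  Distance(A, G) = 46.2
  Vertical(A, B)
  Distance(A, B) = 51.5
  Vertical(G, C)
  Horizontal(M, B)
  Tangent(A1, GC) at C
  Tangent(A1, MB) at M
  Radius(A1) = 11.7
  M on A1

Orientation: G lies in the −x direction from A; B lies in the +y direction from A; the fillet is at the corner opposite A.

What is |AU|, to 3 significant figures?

52.7

A is at the origin; AG is horizontal with |AG| = 46.2 and G on the −x side, so G = (-46.2, 0.00). A and B share the same x with |AB| = 51.5 and B on the +y side, so B = (0.00, 51.5). The virtual corner opposite A is at (-46.2, 51.5). Since A1 is tangent to GC there, UC ⟂ GC and A1 meets MB tangentially, so UM is at right angles to MB, with radius 11.7, so the center U sits 11.7 in from both sides at U = (-34.5, 39.8). Then |AU| = |U − A| = 52.7.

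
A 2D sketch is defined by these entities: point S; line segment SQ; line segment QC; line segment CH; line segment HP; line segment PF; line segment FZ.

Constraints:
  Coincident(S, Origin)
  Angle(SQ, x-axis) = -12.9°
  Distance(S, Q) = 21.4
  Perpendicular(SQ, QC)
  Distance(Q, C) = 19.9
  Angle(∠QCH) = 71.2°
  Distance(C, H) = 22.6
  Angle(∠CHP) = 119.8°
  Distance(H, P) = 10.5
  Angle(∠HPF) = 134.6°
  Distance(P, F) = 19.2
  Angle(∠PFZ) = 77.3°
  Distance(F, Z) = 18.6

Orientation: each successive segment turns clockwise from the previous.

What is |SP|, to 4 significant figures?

3.054

S is at the origin; SQ runs at -12.9° with length 21.4, so Q = (20.86, -4.778). SQ is perpendicular to QC, so QC runs at -102.9°; with |QC| = 19.9, C = (16.42, -24.18). ∠QCH = 71.2° gives CH at 148.3° from the x-axis; with |CH| = 22.6, H = (-2.811, -12.30). ∠CHP = 119.8° gives HP at 88.10° from the x-axis; with |HP| = 10.5, P = (-2.463, -1.805). Then |SP| = |P − S| = 3.054.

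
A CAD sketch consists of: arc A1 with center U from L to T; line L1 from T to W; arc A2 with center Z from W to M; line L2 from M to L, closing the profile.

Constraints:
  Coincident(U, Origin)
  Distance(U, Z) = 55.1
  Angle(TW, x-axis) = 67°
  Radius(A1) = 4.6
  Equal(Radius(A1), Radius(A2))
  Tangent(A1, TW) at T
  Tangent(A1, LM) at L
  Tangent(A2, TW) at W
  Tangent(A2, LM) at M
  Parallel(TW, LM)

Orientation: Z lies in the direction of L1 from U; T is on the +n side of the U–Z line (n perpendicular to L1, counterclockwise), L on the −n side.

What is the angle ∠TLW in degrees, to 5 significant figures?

80.521°

The slot axis is L1's direction at 67.0°, so u = (cos 67.0°, sin 67.0°) = (0.39073, 0.92050) and n = (−sin 67.0°, cos 67.0°) = (-0.92050, 0.39073). U is at the origin and Z lies 55.1 along u from U, so Z = 55.1·u = (21.529, 50.720). Tangency of A1 to both parallel lines with radius 4.6 puts T and L at U ± 4.6·n: T = (-4.2343, 1.7974), L = (4.2343, -1.7974). Equal radii place W and M the same way about Z: W = Z + 4.6·n = (17.295, 52.517), M = Z − 4.6·n = (25.764, 48.922). Then cos ∠TLW = LT·LW / (|LT||LW|), giving 80.521°.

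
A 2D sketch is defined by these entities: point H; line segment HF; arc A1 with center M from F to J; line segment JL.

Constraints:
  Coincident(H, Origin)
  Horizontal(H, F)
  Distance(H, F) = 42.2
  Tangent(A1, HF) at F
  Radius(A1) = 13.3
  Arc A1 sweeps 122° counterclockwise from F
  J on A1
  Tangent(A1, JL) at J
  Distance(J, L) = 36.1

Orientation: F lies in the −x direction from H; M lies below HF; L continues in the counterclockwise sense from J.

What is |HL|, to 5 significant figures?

61.457

H is at the origin; H and F share the same y with |HF| = 42.2 and F on the −x side, so F = (-42.200, 0.0000). The tangent condition forces MF to be normal to HF, so M = F + (0, -13.3) = (-42.200, -13.300). On A1, F sits at bearing 90° from M; a 122° counterclockwise sweep puts J at bearing 212°, so J = M + 13.3·(cos 212°, sin 212°) = (-53.479, -20.348). A1 meets JL tangentially, so MJ is at right angles to JL, so JL runs along (−sin 212°, cos 212°); with |JL| = 36.1, L = (-34.349, -50.962). Then |HL| = |L − H| = 61.457.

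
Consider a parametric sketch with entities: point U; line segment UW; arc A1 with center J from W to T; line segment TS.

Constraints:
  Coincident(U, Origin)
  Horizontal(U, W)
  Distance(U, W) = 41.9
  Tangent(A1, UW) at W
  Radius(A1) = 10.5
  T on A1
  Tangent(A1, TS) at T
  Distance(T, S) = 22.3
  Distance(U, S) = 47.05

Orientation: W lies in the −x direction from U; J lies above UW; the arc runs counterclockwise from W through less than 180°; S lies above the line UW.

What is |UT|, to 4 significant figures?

33.38

Checks: ∠(JW, WU) = 90.00° ✓; |JT| = 10.50 ✓; ∠(JT, TS) = 90.00° ✓; |TS| = 22.30 ✓; |US| = 47.05 ✓.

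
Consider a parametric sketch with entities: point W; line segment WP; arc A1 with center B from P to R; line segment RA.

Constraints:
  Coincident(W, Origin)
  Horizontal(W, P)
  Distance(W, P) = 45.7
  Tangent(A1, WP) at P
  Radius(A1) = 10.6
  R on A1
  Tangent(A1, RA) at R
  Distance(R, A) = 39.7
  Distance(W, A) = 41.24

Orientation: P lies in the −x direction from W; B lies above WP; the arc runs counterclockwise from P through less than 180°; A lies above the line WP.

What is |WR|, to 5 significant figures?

37.101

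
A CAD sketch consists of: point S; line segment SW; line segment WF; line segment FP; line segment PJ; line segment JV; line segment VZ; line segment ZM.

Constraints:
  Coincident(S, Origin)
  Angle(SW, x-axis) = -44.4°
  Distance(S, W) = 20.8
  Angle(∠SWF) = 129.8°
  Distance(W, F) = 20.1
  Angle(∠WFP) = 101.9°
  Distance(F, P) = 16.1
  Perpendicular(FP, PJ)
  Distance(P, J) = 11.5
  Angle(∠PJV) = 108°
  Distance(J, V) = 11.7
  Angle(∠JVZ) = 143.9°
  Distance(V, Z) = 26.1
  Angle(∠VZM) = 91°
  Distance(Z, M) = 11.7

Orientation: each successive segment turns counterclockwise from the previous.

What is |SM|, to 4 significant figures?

47.39

S is at the origin; SW runs at -44.4° with length 20.8, so W = (14.86, -14.55). ∠SWF = 129.8° gives WF at 5.800° from the x-axis; with |WF| = 20.1, F = (34.86, -12.52). ∠WFP = 101.9° gives FP at 83.90° from the x-axis; with |FP| = 16.1, P = (36.57, 3.487). FP is perpendicular to PJ, so PJ runs at 173.9°; with |PJ| = 11.5, J = (25.13, 4.709). ∠PJV = 108.0° gives JV at -114.1° from the x-axis; with |JV| = 11.7, V = (20.36, -5.971). ∠JVZ = 143.9° gives VZ at -78.00° from the x-axis; with |VZ| = 26.1, Z = (25.78, -31.50). ∠VZM = 91.0° gives ZM at 11.00° from the x-axis; with |ZM| = 11.7, M = (37.27, -29.27). Then |SM| = |M − S| = 47.39.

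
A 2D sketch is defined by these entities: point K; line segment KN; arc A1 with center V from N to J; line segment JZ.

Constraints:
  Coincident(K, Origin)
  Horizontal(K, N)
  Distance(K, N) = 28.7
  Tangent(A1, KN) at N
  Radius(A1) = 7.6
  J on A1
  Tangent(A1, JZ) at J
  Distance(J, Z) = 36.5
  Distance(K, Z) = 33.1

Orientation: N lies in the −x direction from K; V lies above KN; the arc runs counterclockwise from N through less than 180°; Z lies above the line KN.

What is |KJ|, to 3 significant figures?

22.7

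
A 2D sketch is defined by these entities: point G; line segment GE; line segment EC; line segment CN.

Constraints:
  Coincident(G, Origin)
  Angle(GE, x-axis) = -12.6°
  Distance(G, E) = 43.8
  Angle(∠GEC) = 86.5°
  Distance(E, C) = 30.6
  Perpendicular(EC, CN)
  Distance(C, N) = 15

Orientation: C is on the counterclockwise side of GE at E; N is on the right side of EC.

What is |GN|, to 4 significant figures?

65.02

∠GEC = 86.5°, so EC runs at -12.6° + (180° − 86.5°) = 80.90° from the x-axis; with |EC| = 30.6, C = E + 30.6·(cos 80.90°, sin 80.90°) = (47.58, 20.66). The perpendicularity gives CN at right angles to EC; with |CN| = 15.0 on the right of EC, N = C + 15.0·(0.9874, -0.1582) = (62.40, 18.29). Then |GN| = |N − G| = 65.02.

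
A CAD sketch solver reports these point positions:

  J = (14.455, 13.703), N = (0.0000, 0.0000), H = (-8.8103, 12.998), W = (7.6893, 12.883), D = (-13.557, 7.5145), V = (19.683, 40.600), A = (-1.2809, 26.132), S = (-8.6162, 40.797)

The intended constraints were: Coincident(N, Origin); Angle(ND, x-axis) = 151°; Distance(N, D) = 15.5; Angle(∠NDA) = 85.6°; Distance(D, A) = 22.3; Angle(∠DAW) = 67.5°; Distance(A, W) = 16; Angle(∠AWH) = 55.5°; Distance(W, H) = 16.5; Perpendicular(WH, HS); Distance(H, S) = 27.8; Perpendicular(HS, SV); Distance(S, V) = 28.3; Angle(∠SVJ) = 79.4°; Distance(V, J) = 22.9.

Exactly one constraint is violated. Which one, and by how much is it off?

Distance(V, J) = 22.9 — off by 4.50.

N = (0.00, 0.00) ✓; ND at 151.0° ✓; |ND| = 15.50 ✓; ∠NDA = 85.60° ✓; |DA| = 22.30 ✓; ∠DAW = 67.50° ✓; |AW| = 16.00 ✓; ∠AWH = 55.50° ✓; |WH| = 16.50 ✓; ∠(WH, HS) = 90.00° ✓; |HS| = 27.80 ✓; ∠(HS, SV) = 90.00° ✓; |SV| = 28.30 ✓; ∠SVJ = 79.40° ✓; |VJ| = 27.40 ✗.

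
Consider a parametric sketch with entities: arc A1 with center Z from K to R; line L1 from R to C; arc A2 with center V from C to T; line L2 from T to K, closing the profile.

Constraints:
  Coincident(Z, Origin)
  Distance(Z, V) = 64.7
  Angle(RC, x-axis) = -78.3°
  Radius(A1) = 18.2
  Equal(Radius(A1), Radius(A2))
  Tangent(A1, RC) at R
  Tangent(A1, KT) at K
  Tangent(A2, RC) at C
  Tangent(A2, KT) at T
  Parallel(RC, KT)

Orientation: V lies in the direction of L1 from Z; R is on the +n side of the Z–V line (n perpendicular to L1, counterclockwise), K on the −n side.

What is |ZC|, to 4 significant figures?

67.21

The slot axis is L1's direction at -78.3°, so u = (cos -78.3°, sin -78.3°) = (0.2028, -0.9792) and n = (−sin -78.3°, cos -78.3°) = (0.9792, 0.2028). Z is at the origin and V lies 64.7 along u from Z, so V = 64.7·u = (13.12, -63.36). Tangency of A1 to both parallel lines with radius 18.2 puts R and K at Z ± 18.2·n: R = (17.82, 3.691), K = (-17.82, -3.691). Equal radii place C and T the same way about V: C = V + 18.2·n = (30.94, -59.66), T = V − 18.2·n = (-4.702, -67.05). Then |ZC| = |C − Z| = 67.21.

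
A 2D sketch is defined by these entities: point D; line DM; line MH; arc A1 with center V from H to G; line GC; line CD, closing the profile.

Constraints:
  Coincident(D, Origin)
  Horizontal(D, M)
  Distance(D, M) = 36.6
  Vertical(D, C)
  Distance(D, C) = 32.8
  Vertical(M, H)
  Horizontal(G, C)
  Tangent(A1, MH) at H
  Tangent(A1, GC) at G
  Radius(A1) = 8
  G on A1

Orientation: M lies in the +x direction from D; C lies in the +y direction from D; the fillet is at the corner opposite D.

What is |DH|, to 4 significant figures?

44.21

The virtual corner opposite D is at (36.60, 32.80). Tangency of A1 to MH means the radius VH is perpendicular to MH and A1 meets GC tangentially, so VG is at right angles to GC, with radius 8.0, so the center V sits 8.0 in from both sides at V = (28.60, 24.80). That places the tangent points at H = (36.60, 24.80) on MH and G = (28.60, 32.80) on GC. Then |DH| = |H − D| = 44.21.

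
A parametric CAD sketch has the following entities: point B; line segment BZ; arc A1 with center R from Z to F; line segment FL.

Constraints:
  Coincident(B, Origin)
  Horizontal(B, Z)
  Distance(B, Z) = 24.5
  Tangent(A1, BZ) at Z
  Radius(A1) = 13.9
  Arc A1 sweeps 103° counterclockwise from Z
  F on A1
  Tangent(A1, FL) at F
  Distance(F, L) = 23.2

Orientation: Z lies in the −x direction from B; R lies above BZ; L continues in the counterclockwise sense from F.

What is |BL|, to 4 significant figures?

42.81

B is at the origin; BZ is horizontal with |BZ| = 24.5 and Z on the −x side, so Z = (-24.50, 0.000). The tangent condition forces RZ to be normal to BZ, so R = Z + (0, 13.9) = (-24.50, 13.90). On A1, Z sits at bearing -90° from R; a 103° counterclockwise sweep puts F at bearing 13°, so F = R + 13.9·(cos 13°, sin 13°) = (-10.96, 17.03). The tangent condition forces RF to be normal to FL, so FL runs along (−sin 13°, cos 13°); with |FL| = 23.2, L = (-16.18, 39.63). Then |BL| = |L − B| = 42.81.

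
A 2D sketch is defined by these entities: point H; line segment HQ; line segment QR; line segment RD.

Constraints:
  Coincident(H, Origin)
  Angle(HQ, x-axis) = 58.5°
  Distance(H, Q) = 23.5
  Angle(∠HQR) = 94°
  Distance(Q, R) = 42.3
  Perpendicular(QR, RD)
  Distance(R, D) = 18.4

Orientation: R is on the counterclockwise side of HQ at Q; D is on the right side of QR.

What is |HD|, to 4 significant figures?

60.68

H is at the origin; HQ runs at 58.5° with length 23.5, so Q = 23.5·(cos 58.5°, sin 58.5°) = (12.28, 20.04). ∠HQR = 94.0°, so QR runs at 58.5° + (180° − 94.0°) = 144.5° from the x-axis; with |QR| = 42.3, R = Q + 42.3·(cos 144.5°, sin 144.5°) = (-22.16, 44.60). QR ⟂ RD; with |RD| = 18.4 on the right of QR, D = R + 18.4·(0.5807, 0.8141) = (-11.47, 59.58). Then |HD| = |D − H| = 60.68.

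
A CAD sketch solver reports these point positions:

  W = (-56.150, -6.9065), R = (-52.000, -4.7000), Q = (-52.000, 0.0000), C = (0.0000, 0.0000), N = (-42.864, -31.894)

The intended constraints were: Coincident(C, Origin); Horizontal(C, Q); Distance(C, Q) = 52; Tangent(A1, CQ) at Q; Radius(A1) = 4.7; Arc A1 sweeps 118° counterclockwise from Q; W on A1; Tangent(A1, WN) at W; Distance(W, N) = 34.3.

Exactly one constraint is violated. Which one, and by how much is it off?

Distance(W, N) = 34.3 — off by 6.00.

C = (0.00, 0.00) ✓; C.y = 0.00, Q.y = 0.00 ✓; |CQ| = 52.00 ✓; ∠(RQ, QC) = 90.00° ✓; |RQ| = 4.700 ✓; bearing(R→W) − bearing(R→Q) = 118.0° ✓; |RW| = 4.700 ✓; ∠(RW, WN) = 90.00° ✓; |WN| = 28.30 ✗.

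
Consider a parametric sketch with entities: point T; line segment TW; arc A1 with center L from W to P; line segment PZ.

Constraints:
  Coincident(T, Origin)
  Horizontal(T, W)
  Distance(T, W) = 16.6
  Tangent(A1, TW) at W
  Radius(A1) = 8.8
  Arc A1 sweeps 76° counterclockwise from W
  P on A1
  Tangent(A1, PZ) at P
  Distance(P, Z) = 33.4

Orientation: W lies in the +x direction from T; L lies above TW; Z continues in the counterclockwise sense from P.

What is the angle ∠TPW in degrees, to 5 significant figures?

23.138°

Since A1 is tangent to TW there, LW ⟂ TW, so L = W + (0, 8.8) = (16.600, 8.8000). On A1, W sits at bearing -90° from L; a 76° counterclockwise sweep puts P at bearing -14°, so P = L + 8.8·(cos -14°, sin -14°) = (25.139, 6.6711). Then cos ∠TPW = PT·PW / (|PT||PW|), giving 23.138°.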